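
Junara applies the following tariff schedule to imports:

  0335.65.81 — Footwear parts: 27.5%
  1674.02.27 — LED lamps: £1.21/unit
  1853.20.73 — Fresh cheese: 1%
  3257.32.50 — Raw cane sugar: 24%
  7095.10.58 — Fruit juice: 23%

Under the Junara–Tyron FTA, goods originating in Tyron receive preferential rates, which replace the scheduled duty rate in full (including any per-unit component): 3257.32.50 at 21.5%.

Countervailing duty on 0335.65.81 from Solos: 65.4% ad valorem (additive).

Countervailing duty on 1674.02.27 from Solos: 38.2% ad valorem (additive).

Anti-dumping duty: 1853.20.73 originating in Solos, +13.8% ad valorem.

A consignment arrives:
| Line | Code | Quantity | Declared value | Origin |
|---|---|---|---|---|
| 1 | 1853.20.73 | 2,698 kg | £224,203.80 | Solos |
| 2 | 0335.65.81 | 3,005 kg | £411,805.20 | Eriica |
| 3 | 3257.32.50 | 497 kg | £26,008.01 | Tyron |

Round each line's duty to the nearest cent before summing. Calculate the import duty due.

Line 1 (1853.20.73, Solos, 2,698 kg, £224,203.80):
Base rate for 1853.20.73 is 1%.
Additional duty on 1853.20.73 from Solos: +13.8%. Applied ad valorem rate: 1% + 13.8% = 14.8%.
Duty = £224,203.80 × 14.8% = £33,182.16.
Line 2 (0335.65.81, Eriica, 3,005 kg, £411,805.20):
Base rate for 0335.65.81 is 27.5%.
The additional-duty order on 0335.65.81 targets Solos, not Eriica; it does not apply.
Duty = £411,805.20 × 27.5% = £113,246.43.
Line 3 (3257.32.50, Tyron, 497 kg, £26,008.01):
Base rate for 3257.32.50 is 24%.
Origin Tyron qualifies under the Junara–Tyron agreement and 3257.32.50 is covered: preferential rate 21.5% applies instead.
Duty = £26,008.01 × 21.5% = £5,591.72.
Total = £33,182.16 + £113,246.43 + £5,591.72 = £152,020.31.

£152,020.31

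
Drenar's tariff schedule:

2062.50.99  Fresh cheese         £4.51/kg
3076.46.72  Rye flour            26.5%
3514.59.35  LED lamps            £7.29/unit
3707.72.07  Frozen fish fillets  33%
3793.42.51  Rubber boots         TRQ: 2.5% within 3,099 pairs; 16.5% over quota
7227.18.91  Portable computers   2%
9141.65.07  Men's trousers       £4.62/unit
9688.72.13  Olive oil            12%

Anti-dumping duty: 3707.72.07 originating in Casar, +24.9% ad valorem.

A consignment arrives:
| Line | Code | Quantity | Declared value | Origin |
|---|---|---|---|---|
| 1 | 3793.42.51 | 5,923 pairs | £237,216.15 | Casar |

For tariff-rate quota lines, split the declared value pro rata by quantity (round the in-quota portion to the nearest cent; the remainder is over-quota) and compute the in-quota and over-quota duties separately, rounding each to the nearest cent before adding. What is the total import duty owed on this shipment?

Line 1 (3793.42.51, Casar, 5,923 pairs, £237,216.15):
Code 3793.42.51 is under a tariff-rate quota (threshold 3,099 pairs). In-quota: 3,099 pairs at 2.5%; over-quota: 2,824 pairs at 16.5%.
Pro-rata value split: in-quota = £237,216.15 × 3,099/5,923 = £124,114.95; over-quota = £237,216.15 − £124,114.95 = £113,101.20.
In-quota duty = £124,114.95 × 2.5% = £3,102.87. Over-quota duty = £113,101.20 × 16.5% = £18,661.70.
Line duty = £3,102.87 + £18,661.70 = £21,764.57.

£21,764.57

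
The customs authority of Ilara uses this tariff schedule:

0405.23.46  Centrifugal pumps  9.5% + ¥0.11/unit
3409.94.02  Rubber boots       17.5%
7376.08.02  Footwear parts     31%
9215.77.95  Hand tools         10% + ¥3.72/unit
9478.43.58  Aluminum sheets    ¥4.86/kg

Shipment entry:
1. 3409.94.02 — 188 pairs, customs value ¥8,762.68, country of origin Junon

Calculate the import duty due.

Line 1 (3409.94.02, Junon, 188 pairs, ¥8,762.68):
Base rate for 3409.94.02 is 17.5%.
Duty = ¥8,762.68 × 17.5% = ¥1,533.47.

¥1,533.47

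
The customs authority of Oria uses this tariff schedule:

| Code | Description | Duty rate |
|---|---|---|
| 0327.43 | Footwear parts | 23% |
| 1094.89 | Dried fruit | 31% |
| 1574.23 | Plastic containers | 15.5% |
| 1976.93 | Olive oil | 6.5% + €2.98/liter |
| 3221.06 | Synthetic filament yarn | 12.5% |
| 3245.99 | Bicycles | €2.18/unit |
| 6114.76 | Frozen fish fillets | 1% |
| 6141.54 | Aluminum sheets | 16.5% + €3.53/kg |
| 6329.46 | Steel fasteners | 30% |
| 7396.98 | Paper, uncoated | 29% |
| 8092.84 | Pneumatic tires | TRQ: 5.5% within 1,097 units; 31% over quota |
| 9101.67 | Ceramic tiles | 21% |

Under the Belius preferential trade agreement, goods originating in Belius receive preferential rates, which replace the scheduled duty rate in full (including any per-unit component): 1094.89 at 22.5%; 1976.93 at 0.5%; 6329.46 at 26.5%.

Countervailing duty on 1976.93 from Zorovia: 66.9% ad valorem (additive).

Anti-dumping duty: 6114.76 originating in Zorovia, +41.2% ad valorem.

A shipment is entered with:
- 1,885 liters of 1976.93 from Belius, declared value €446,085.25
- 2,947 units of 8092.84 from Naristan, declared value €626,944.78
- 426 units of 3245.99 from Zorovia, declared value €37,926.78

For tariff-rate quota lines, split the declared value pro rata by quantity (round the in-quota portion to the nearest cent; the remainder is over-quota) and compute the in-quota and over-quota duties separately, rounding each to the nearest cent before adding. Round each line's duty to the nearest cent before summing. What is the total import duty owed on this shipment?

€138,001.17

Line 1 (1976.93, Belius, 1,885 liters, €446,085.25):
Base rate for 1976.93 is 6.5% + €2.98/liter.
Origin Belius qualifies under the Oria–Belius agreement and 1976.93 is covered: preferential rate 0.5% applies instead.
The additional-duty order on 1976.93 targets Zorovia, not Belius; it does not apply.
Duty = €446,085.25 × 0.5% = €2,230.43.
Line 2 (8092.84, Naristan, 2,947 units, €626,944.78):
Code 8092.84 is under a tariff-rate quota (threshold 1,097 units). In-quota: 1,097 units at 5.5%; over-quota: 1,850 units at 31%.
Pro-rata value split: in-quota = €626,944.78 × 1,097/2,947 = €233,375.78; over-quota = €626,944.78 − €233,375.78 = €393,569.00.
In-quota duty = €233,375.78 × 5.5% = €12,835.67. Over-quota duty = €393,569.00 × 31% = €122,006.39.
Line duty = €12,835.67 + €122,006.39 = €134,842.06.
Line 3 (3245.99, Zorovia, 426 units, €37,926.78):
Base rate for 3245.99 is €2.18/unit.
Duty = 426 × €2.18 = €928.68.
Total = €2,230.43 + €134,842.06 + €928.68 = €138,001.17.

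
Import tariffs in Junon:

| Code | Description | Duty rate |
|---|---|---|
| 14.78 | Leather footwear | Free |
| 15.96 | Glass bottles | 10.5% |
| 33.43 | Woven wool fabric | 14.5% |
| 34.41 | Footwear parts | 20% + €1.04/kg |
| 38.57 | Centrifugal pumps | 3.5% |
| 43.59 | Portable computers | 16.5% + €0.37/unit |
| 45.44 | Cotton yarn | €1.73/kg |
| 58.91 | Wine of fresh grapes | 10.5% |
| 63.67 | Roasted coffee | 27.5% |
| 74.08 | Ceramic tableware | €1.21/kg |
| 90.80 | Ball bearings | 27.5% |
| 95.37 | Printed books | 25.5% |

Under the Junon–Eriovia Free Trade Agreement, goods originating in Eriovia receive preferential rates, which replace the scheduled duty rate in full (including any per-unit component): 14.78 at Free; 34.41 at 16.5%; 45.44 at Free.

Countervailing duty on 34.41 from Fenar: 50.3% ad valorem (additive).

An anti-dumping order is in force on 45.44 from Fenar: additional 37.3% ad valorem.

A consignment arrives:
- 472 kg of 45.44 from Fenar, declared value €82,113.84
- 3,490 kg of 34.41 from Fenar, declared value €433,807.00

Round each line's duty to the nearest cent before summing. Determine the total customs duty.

Line 1 (45.44, Fenar, 472 kg, €82,113.84):
Base rate for 45.44 is €1.73/kg.
45.44 has an FTA preferential rate, but origin Fenar is not Eriovia; base rate stands.
Additional duty on 45.44 from Fenar: +37.3% ad valorem. Applied ad valorem rate = 37.3%.
Duty = €82,113.84 × 37.3% + 472 × €1.73 = €31,445.02.
Line 2 (34.41, Fenar, 3,490 kg, €433,807.00):
Base rate for 34.41 is 20% + €1.04/kg.
34.41 has an FTA preferential rate, but origin Fenar is not Eriovia; base rate stands.
Additional duty on 34.41 from Fenar: +50.3%. Applied ad valorem rate: 20% + 50.3% = 70.3%.
Duty = €433,807.00 × 70.3% + 3,490 × €1.04 = €308,595.92.
Total = €31,445.02 + €308,595.92 = €340,040.94.

€340,040.94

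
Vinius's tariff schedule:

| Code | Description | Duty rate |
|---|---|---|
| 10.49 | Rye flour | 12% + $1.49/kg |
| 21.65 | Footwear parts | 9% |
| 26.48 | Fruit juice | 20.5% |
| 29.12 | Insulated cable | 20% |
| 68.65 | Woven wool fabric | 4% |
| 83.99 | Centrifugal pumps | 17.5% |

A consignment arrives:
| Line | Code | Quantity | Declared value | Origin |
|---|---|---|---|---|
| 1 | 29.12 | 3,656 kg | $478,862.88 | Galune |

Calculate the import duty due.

Line 1 (29.12, Galune, 3,656 kg, $478,862.88):
Base rate for 29.12 is 20%.
Duty = $478,862.88 × 20% = $95,772.58.

$95,772.58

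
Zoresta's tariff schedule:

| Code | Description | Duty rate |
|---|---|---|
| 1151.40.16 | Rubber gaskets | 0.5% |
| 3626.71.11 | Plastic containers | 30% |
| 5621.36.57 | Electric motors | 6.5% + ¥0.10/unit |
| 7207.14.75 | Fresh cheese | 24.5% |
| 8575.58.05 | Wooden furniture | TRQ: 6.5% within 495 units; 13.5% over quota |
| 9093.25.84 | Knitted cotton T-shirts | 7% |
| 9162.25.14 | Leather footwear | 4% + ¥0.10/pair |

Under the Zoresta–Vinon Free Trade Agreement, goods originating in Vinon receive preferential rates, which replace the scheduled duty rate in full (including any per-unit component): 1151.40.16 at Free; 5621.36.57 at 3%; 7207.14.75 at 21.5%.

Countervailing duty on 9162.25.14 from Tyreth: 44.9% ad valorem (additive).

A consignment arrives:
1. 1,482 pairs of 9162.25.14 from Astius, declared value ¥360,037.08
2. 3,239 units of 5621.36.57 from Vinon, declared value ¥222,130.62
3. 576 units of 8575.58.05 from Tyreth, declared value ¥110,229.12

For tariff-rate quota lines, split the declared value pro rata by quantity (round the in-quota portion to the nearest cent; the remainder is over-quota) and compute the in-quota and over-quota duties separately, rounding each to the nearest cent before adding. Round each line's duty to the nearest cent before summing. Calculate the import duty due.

¥29,463.56

Line 1 (9162.25.14, Astius, 1,482 pairs, ¥360,037.08):
Base rate for 9162.25.14 is 4% + ¥0.10/pair.
The additional-duty order on 9162.25.14 targets Tyreth, not Astius; it does not apply.
Duty = ¥360,037.08 × 4% + 1,482 × ¥0.10 = ¥14,549.68.
Line 2 (5621.36.57, Vinon, 3,239 units, ¥222,130.62):
Base rate for 5621.36.57 is 6.5% + ¥0.10/unit.
Origin Vinon qualifies under the Zoresta–Vinon agreement and 5621.36.57 is covered: preferential rate 3% applies instead.
Duty = ¥222,130.62 × 3% = ¥6,663.92.
Line 3 (8575.58.05, Tyreth, 576 units, ¥110,229.12):
Code 8575.58.05 is under a tariff-rate quota (threshold 495 units). In-quota: 495 units at 6.5%; over-quota: 81 units at 13.5%.
Pro-rata value split: in-quota = ¥110,229.12 × 495/576 = ¥94,728.15; over-quota = ¥110,229.12 − ¥94,728.15 = ¥15,500.97.
In-quota duty = ¥94,728.15 × 6.5% = ¥6,157.33. Over-quota duty = ¥15,500.97 × 13.5% = ¥2,092.63.
Line duty = ¥6,157.33 + ¥2,092.63 = ¥8,249.96.
Total = ¥14,549.68 + ¥6,663.92 + ¥8,249.96 = ¥29,463.56.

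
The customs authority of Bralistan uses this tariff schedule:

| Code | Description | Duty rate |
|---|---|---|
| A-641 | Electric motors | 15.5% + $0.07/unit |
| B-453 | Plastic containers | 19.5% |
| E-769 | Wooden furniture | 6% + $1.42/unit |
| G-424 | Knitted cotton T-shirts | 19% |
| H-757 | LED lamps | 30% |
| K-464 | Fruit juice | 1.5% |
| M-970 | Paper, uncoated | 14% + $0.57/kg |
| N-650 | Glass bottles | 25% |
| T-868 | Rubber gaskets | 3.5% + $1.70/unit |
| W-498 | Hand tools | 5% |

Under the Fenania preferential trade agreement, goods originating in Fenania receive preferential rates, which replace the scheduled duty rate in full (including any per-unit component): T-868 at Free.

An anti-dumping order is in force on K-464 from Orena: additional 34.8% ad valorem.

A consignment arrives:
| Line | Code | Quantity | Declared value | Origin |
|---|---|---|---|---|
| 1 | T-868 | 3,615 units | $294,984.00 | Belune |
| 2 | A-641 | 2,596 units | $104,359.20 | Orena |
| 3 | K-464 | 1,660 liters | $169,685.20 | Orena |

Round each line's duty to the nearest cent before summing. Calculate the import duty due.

$94,423.07

Line 1 (T-868, Belune, 3,615 units, $294,984.00):
Base rate for T-868 is 3.5% + $1.70/unit.
T-868 has an FTA preferential rate, but origin Belune is not Fenania; base rate stands.
Duty = $294,984.00 × 3.5% + 3,615 × $1.70 = $16,469.94.
Line 2 (A-641, Orena, 2,596 units, $104,359.20):
Base rate for A-641 is 15.5% + $0.07/unit.
Duty = $104,359.20 × 15.5% + 2,596 × $0.07 = $16,357.40.
Line 3 (K-464, Orena, 1,660 liters, $169,685.20):
Base rate for K-464 is 1.5%.
Additional duty on K-464 from Orena: +34.8%. Applied ad valorem rate: 1.5% + 34.8% = 36.3%.
Duty = $169,685.20 × 36.3% = $61,595.73.
Total = $16,469.94 + $16,357.40 + $61,595.73 = $94,423.07.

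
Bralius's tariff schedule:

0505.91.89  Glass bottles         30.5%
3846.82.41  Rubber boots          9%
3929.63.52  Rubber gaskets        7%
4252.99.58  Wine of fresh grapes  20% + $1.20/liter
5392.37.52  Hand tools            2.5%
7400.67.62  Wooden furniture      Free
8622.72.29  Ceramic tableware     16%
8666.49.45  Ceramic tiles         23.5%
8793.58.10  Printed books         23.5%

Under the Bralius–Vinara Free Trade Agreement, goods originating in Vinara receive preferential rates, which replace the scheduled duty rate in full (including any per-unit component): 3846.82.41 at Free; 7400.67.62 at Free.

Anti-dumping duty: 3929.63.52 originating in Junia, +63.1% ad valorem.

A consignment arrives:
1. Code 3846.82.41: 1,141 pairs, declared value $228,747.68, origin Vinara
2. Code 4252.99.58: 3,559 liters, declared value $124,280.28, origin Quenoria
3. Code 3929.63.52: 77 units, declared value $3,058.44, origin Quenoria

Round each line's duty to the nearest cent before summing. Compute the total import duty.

Line 1 (3846.82.41, Vinara, 1,141 pairs, $228,747.68):
Base rate for 3846.82.41 is 9%.
Origin Vinara qualifies under the Bralius–Vinara agreement and 3846.82.41 is covered: preferential rate Free applies instead.
Duty = $228,747.68 × 0% = $0.00.
Line 2 (4252.99.58, Quenoria, 3,559 liters, $124,280.28):
Base rate for 4252.99.58 is 20% + $1.20/liter.
Duty = $124,280.28 × 20% + 3,559 × $1.20 = $29,126.86.
Line 3 (3929.63.52, Quenoria, 77 units, $3,058.44):
Base rate for 3929.63.52 is 7%.
The additional-duty order on 3929.63.52 targets Junia, not Quenoria; it does not apply.
Duty = $3,058.44 × 7% = $214.09.
Total = $0.00 + $29,126.86 + $214.09 = $29,340.95.

$29,340.95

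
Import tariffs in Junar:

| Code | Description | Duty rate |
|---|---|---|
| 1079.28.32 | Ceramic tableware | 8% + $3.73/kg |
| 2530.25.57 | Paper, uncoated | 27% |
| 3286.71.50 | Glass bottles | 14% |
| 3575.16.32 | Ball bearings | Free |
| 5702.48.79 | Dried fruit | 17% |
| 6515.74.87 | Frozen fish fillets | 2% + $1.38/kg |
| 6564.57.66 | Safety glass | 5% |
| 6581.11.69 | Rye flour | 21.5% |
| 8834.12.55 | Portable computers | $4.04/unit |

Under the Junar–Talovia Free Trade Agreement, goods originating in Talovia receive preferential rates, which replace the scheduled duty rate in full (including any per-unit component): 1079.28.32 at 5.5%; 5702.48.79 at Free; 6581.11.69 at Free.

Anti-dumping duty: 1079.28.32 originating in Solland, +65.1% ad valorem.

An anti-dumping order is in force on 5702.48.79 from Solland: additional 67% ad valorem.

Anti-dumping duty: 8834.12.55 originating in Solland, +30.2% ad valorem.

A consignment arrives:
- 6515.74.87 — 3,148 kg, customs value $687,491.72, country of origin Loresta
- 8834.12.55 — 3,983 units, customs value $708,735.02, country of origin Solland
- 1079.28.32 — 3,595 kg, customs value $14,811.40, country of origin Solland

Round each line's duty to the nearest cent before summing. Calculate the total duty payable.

$272,459.85

Line 1 (6515.74.87, Loresta, 3,148 kg, $687,491.72):
Base rate for 6515.74.87 is 2% + $1.38/kg.
Duty = $687,491.72 × 2% + 3,148 × $1.38 = $18,094.07.
Line 2 (8834.12.55, Solland, 3,983 units, $708,735.02):
Base rate for 8834.12.55 is $4.04/unit.
Additional duty on 8834.12.55 from Solland: +30.2% ad valorem. Applied ad valorem rate = 30.2%.
Duty = $708,735.02 × 30.2% + 3,983 × $4.04 = $230,129.30.
Line 3 (1079.28.32, Solland, 3,595 kg, $14,811.40):
Base rate for 1079.28.32 is 8% + $3.73/kg.
1079.28.32 has an FTA preferential rate, but origin Solland is not Talovia; base rate stands.
Additional duty on 1079.28.32 from Solland: +65.1%. Applied ad valorem rate: 8% + 65.1% = 73.1%.
Duty = $14,811.40 × 73.1% + 3,595 × $3.73 = $24,236.48.
Total = $18,094.07 + $230,129.30 + $24,236.48 = $272,459.85.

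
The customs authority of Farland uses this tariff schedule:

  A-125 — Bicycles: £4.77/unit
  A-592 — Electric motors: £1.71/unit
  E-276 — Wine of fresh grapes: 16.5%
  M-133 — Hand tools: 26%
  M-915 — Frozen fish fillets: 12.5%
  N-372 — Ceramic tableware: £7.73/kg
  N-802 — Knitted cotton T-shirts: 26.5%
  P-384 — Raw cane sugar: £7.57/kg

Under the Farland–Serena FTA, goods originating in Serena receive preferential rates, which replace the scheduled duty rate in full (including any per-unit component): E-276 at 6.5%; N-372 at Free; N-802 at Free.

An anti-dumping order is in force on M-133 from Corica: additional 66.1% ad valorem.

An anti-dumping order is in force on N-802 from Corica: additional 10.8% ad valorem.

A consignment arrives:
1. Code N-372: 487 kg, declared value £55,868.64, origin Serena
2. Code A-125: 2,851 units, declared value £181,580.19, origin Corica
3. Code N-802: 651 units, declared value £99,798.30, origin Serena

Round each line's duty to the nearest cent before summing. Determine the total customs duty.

£13,599.27

Line 1 (N-372, Serena, 487 kg, £55,868.64):
Base rate for N-372 is £7.73/kg.
Origin Serena qualifies under the Farland–Serena agreement and N-372 is covered: preferential rate Free applies instead.
Duty = £55,868.64 × 0% = £0.00.
Line 2 (A-125, Corica, 2,851 units, £181,580.19):
Base rate for A-125 is £4.77/unit.
Duty = 2,851 × £4.77 = £13,599.27.
Line 3 (N-802, Serena, 651 units, £99,798.30):
Base rate for N-802 is 26.5%.
Origin Serena qualifies under the Farland–Serena agreement and N-802 is covered: preferential rate Free applies instead.
The additional-duty order on N-802 targets Corica, not Serena; it does not apply.
Duty = £99,798.30 × 0% = £0.00.
Total = £0.00 + £13,599.27 + £0.00 = £13,599.27.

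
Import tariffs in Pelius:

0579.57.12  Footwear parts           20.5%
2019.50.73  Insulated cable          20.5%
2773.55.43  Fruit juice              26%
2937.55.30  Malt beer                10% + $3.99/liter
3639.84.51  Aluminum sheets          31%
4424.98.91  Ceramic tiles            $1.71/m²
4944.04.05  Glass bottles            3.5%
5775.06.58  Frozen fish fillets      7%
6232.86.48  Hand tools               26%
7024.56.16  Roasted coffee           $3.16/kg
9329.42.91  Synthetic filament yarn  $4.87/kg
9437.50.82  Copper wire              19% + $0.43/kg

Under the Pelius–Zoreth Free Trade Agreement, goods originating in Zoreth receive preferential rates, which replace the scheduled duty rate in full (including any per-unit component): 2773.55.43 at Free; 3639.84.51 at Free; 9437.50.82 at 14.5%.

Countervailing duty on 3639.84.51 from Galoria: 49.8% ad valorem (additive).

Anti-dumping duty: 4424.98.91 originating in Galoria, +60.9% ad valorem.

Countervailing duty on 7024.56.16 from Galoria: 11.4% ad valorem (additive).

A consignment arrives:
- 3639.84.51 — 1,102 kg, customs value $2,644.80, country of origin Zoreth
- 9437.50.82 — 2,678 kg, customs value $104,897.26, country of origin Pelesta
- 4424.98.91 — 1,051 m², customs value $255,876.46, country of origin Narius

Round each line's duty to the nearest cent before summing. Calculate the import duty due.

$22,879.23

Line 1 (3639.84.51, Zoreth, 1,102 kg, $2,644.80):
Base rate for 3639.84.51 is 31%.
Origin Zoreth qualifies under the Pelius–Zoreth agreement and 3639.84.51 is covered: preferential rate Free applies instead.
The additional-duty order on 3639.84.51 targets Galoria, not Zoreth; it does not apply.
Duty = $2,644.80 × 0% = $0.00.
Line 2 (9437.50.82, Pelesta, 2,678 kg, $104,897.26):
Base rate for 9437.50.82 is 19% + $0.43/kg.
9437.50.82 has an FTA preferential rate, but origin Pelesta is not Zoreth; base rate stands.
Duty = $104,897.26 × 19% + 2,678 × $0.43 = $21,082.02.
Line 3 (4424.98.91, Narius, 1,051 m², $255,876.46):
Base rate for 4424.98.91 is $1.71/m².
The additional-duty order on 4424.98.91 targets Galoria, not Narius; it does not apply.
Duty = 1,051 × $1.71 = $1,797.21.
Total = $0.00 + $21,082.02 + $1,797.21 = $22,879.23.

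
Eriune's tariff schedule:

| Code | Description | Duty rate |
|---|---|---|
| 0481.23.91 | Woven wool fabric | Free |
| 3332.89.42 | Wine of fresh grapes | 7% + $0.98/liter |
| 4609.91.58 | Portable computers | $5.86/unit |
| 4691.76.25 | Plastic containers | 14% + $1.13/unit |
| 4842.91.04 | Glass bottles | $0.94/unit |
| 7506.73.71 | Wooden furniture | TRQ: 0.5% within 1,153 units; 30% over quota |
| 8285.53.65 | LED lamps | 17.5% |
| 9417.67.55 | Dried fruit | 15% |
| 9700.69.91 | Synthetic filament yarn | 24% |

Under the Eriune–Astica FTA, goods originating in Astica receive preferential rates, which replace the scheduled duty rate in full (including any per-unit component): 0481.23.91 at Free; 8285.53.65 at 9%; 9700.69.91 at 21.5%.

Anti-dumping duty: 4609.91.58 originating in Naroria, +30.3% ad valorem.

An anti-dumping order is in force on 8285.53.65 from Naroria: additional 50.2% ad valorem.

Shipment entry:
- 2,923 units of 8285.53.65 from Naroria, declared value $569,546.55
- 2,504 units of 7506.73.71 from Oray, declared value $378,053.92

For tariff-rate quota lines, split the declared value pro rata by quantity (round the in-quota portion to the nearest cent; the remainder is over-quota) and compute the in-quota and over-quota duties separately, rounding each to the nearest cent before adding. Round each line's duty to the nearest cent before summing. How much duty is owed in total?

Line 1 (8285.53.65, Naroria, 2,923 units, $569,546.55):
Base rate for 8285.53.65 is 17.5%.
8285.53.65 has an FTA preferential rate, but origin Naroria is not Astica; base rate stands.
Additional duty on 8285.53.65 from Naroria: +50.2%. Applied ad valorem rate: 17.5% + 50.2% = 67.7%.
Duty = $569,546.55 × 67.7% = $385,583.01.
Line 2 (7506.73.71, Oray, 2,504 units, $378,053.92):
Code 7506.73.71 is under a tariff-rate quota (threshold 1,153 units). In-quota: 1,153 units at 0.5%; over-quota: 1,351 units at 30%.
Pro-rata value split: in-quota = $378,053.92 × 1,153/2,504 = $174,079.94; over-quota = $378,053.92 − $174,079.94 = $203,973.98.
In-quota duty = $174,079.94 × 0.5% = $870.40. Over-quota duty = $203,973.98 × 30% = $61,192.19.
Line duty = $870.40 + $61,192.19 = $62,062.59.
Total = $385,583.01 + $62,062.59 = $447,645.60.

$447,645.60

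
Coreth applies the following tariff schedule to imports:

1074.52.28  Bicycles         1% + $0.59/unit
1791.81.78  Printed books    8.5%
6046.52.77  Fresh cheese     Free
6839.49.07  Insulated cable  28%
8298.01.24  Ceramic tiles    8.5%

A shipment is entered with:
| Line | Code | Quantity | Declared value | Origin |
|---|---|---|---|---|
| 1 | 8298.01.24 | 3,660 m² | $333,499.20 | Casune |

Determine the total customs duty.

Line 1 (8298.01.24, Casune, 3,660 m², $333,499.20):
Base rate for 8298.01.24 is 8.5%.
Duty = $333,499.20 × 8.5% = $28,347.43.

$28,347.43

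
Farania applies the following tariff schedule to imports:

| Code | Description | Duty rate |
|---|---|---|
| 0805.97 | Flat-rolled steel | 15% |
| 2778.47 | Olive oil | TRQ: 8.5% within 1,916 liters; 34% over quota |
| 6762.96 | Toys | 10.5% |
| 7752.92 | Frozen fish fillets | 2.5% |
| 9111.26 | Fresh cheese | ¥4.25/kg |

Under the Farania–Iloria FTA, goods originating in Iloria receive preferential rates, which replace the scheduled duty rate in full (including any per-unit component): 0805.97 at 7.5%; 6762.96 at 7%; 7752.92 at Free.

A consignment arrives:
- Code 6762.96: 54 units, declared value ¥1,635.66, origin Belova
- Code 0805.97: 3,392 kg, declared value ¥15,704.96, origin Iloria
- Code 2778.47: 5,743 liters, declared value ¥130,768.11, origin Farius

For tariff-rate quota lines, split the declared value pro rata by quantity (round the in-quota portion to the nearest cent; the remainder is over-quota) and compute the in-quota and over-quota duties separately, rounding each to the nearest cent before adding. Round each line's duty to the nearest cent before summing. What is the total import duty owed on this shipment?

Line 1 (6762.96, Belova, 54 units, ¥1,635.66):
Base rate for 6762.96 is 10.5%.
6762.96 has an FTA preferential rate, but origin Belova is not Iloria; base rate stands.
Duty = ¥1,635.66 × 10.5% = ¥171.74.
Line 2 (0805.97, Iloria, 3,392 kg, ¥15,704.96):
Base rate for 0805.97 is 15%.
Origin Iloria qualifies under the Farania–Iloria agreement and 0805.97 is covered: preferential rate 7.5% applies instead.
Duty = ¥15,704.96 × 7.5% = ¥1,177.87.
Line 3 (2778.47, Farius, 5,743 liters, ¥130,768.11):
Code 2778.47 is under a tariff-rate quota (threshold 1,916 liters). In-quota: 1,916 liters at 8.5%; over-quota: 3,827 liters at 34%.
Pro-rata value split: in-quota = ¥130,768.11 × 1,916/5,743 = ¥43,627.32; over-quota = ¥130,768.11 − ¥43,627.32 = ¥87,140.79.
In-quota duty = ¥43,627.32 × 8.5% = ¥3,708.32. Over-quota duty = ¥87,140.79 × 34% = ¥29,627.87.
Line duty = ¥3,708.32 + ¥29,627.87 = ¥33,336.19.
Total = ¥171.74 + ¥1,177.87 + ¥33,336.19 = ¥34,685.80.

¥34,685.80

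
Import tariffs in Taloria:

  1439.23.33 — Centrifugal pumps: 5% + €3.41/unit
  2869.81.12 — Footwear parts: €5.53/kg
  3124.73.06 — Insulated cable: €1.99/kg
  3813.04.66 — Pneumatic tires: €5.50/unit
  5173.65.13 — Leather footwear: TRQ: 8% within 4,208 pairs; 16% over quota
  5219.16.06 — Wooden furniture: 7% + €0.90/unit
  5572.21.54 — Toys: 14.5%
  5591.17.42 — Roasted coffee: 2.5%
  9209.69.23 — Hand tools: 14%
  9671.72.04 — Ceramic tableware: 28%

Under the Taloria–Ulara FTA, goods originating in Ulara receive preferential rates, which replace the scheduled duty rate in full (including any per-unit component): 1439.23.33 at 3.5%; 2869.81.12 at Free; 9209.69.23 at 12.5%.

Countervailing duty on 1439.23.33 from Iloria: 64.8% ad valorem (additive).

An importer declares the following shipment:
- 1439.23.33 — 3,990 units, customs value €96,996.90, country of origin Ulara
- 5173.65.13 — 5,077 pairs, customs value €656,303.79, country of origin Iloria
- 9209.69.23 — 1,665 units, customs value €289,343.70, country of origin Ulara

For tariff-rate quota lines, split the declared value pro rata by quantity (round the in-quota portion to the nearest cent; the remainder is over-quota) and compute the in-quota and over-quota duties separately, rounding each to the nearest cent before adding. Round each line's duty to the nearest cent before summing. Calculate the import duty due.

Line 1 (1439.23.33, Ulara, 3,990 units, €96,996.90):
Base rate for 1439.23.33 is 5% + €3.41/unit.
Origin Ulara qualifies under the Taloria–Ulara agreement and 1439.23.33 is covered: preferential rate 3.5% applies instead.
The additional-duty order on 1439.23.33 targets Iloria, not Ulara; it does not apply.
Duty = €96,996.90 × 3.5% = €3,394.89.
Line 2 (5173.65.13, Iloria, 5,077 pairs, €656,303.79):
Code 5173.65.13 is under a tariff-rate quota (threshold 4,208 pairs). In-quota: 4,208 pairs at 8%; over-quota: 869 pairs at 16%.
Pro-rata value split: in-quota = €656,303.79 × 4,208/5,077 = €543,968.16; over-quota = €656,303.79 − €543,968.16 = €112,335.63.
In-quota duty = €543,968.16 × 8% = €43,517.45. Over-quota duty = €112,335.63 × 16% = €17,973.70.
Line duty = €43,517.45 + €17,973.70 = €61,491.15.
Line 3 (9209.69.23, Ulara, 1,665 units, €289,343.70):
Base rate for 9209.69.23 is 14%.
Origin Ulara qualifies under the Taloria–Ulara agreement and 9209.69.23 is covered: preferential rate 12.5% applies instead.
Duty = €289,343.70 × 12.5% = €36,167.96.
Total = €3,394.89 + €61,491.15 + €36,167.96 = €101,054.00.

€101,054.00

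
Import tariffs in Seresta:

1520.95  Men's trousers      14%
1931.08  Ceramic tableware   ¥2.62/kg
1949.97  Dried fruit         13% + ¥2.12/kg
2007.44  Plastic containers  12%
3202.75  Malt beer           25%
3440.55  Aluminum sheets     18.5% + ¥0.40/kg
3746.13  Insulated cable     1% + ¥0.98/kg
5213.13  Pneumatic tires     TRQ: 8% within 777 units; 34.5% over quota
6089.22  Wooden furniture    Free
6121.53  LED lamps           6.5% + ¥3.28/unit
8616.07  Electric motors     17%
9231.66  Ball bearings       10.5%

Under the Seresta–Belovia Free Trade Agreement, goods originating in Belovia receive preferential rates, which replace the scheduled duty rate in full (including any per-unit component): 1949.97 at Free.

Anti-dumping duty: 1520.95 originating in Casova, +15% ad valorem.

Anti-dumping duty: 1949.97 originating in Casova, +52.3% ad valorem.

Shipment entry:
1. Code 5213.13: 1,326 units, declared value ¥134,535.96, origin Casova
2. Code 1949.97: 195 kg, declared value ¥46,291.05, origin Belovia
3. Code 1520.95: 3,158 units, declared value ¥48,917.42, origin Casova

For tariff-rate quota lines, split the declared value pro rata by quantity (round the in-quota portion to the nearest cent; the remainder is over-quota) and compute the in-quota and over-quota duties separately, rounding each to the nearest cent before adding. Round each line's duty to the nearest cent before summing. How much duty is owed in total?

Line 1 (5213.13, Casova, 1,326 units, ¥134,535.96):
Code 5213.13 is under a tariff-rate quota (threshold 777 units). In-quota: 777 units at 8%; over-quota: 549 units at 34.5%.
Pro-rata value split: in-quota = ¥134,535.96 × 777/1,326 = ¥78,834.42; over-quota = ¥134,535.96 − ¥78,834.42 = ¥55,701.54.
In-quota duty = ¥78,834.42 × 8% = ¥6,306.75. Over-quota duty = ¥55,701.54 × 34.5% = ¥19,217.03.
Line duty = ¥6,306.75 + ¥19,217.03 = ¥25,523.78.
Line 2 (1949.97, Belovia, 195 kg, ¥46,291.05):
Base rate for 1949.97 is 13% + ¥2.12/kg.
Origin Belovia qualifies under the Seresta–Belovia agreement and 1949.97 is covered: preferential rate Free applies instead.
The additional-duty order on 1949.97 targets Casova, not Belovia; it does not apply.
Duty = ¥46,291.05 × 0% = ¥0.00.
Line 3 (1520.95, Casova, 3,158 units, ¥48,917.42):
Base rate for 1520.95 is 14%.
Additional duty on 1520.95 from Casova: +15%. Applied ad valorem rate: 14% + 15% = 29%.
Duty = ¥48,917.42 × 29% = ¥14,186.05.
Total = ¥25,523.78 + ¥0.00 + ¥14,186.05 = ¥39,709.83.

¥39,709.83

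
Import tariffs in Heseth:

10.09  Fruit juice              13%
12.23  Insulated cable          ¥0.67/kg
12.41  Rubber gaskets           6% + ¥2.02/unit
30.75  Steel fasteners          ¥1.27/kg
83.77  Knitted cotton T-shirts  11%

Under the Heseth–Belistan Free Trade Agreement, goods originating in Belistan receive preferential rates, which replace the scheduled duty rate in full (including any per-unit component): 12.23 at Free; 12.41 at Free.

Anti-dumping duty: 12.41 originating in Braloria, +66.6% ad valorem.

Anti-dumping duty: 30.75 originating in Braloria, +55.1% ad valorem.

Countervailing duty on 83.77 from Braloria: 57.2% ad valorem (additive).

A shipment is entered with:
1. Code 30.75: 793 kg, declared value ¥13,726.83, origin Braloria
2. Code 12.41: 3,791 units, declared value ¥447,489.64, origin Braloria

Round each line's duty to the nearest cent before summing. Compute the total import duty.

¥341,105.89

Line 1 (30.75, Braloria, 793 kg, ¥13,726.83):
Base rate for 30.75 is ¥1.27/kg.
Additional duty on 30.75 from Braloria: +55.1% ad valorem. Applied ad valorem rate = 55.1%.
Duty = ¥13,726.83 × 55.1% + 793 × ¥1.27 = ¥8,570.59.
Line 2 (12.41, Braloria, 3,791 units, ¥447,489.64):
Base rate for 12.41 is 6% + ¥2.02/unit.
12.41 has an FTA preferential rate, but origin Braloria is not Belistan; base rate stands.
Additional duty on 12.41 from Braloria: +66.6%. Applied ad valorem rate: 6% + 66.6% = 72.6%.
Duty = ¥447,489.64 × 72.6% + 3,791 × ¥2.02 = ¥332,535.30.
Total = ¥8,570.59 + ¥332,535.30 = ¥341,105.89.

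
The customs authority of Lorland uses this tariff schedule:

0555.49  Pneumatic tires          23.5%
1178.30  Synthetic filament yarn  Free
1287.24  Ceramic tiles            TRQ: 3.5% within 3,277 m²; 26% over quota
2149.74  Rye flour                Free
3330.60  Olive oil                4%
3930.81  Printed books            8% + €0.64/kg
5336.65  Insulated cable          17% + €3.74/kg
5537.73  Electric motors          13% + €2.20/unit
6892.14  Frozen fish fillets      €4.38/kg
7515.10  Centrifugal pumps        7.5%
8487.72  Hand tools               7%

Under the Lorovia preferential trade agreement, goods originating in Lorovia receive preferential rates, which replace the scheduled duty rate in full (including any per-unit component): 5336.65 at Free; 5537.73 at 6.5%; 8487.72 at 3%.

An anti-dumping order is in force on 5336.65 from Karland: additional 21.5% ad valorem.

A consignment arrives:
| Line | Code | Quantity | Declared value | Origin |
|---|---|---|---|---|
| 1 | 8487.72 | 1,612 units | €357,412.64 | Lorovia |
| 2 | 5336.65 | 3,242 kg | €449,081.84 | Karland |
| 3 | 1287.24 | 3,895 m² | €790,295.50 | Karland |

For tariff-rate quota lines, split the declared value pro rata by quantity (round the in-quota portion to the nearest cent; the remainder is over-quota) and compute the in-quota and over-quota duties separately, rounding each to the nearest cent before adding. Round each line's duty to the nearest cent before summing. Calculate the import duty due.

Line 1 (8487.72, Lorovia, 1,612 units, €357,412.64):
Base rate for 8487.72 is 7%.
Origin Lorovia qualifies under the Lorland–Lorovia agreement and 8487.72 is covered: preferential rate 3% applies instead.
Duty = €357,412.64 × 3% = €10,722.38.
Line 2 (5336.65, Karland, 3,242 kg, €449,081.84):
Base rate for 5336.65 is 17% + €3.74/kg.
5336.65 has an FTA preferential rate, but origin Karland is not Lorovia; base rate stands.
Additional duty on 5336.65 from Karland: +21.5%. Applied ad valorem rate: 17% + 21.5% = 38.5%.
Duty = €449,081.84 × 38.5% + 3,242 × €3.74 = €185,021.59.
Line 3 (1287.24, Karland, 3,895 m², €790,295.50):
Code 1287.24 is under a tariff-rate quota (threshold 3,277 m²). In-quota: 3,277 m² at 3.5%; over-quota: 618 m² at 26%.
Pro-rata value split: in-quota = €790,295.50 × 3,277/3,895 = €664,903.30; over-quota = €790,295.50 − €664,903.30 = €125,392.20.
In-quota duty = €664,903.30 × 3.5% = €23,271.62. Over-quota duty = €125,392.20 × 26% = €32,601.97.
Line duty = €23,271.62 + €32,601.97 = €55,873.59.
Total = €10,722.38 + €185,021.59 + €55,873.59 = €251,617.56.

€251,617.56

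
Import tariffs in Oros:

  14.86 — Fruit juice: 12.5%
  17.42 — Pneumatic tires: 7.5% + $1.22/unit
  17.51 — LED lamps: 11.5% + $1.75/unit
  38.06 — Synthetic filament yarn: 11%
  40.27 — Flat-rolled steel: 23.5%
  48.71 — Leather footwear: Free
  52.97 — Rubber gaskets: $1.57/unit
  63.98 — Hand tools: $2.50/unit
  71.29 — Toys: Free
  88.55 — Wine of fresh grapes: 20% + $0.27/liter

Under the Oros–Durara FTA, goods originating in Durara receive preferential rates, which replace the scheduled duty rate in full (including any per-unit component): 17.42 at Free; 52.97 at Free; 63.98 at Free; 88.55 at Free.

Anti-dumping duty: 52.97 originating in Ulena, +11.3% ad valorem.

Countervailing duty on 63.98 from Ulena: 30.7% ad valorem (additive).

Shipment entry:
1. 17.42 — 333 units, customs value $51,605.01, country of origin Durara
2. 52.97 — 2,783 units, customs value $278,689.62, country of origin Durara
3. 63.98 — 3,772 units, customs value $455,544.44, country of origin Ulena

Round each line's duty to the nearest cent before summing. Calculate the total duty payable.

$149,282.14

Line 1 (17.42, Durara, 333 units, $51,605.01):
Base rate for 17.42 is 7.5% + $1.22/unit.
Origin Durara qualifies under the Oros–Durara agreement and 17.42 is covered: preferential rate Free applies instead.
Duty = $51,605.01 × 0% = $0.00.
Line 2 (52.97, Durara, 2,783 units, $278,689.62):
Base rate for 52.97 is $1.57/unit.
Origin Durara qualifies under the Oros–Durara agreement and 52.97 is covered: preferential rate Free applies instead.
The additional-duty order on 52.97 targets Ulena, not Durara; it does not apply.
Duty = $278,689.62 × 0% = $0.00.
Line 3 (63.98, Ulena, 3,772 units, $455,544.44):
Base rate for 63.98 is $2.50/unit.
63.98 has an FTA preferential rate, but origin Ulena is not Durara; base rate stands.
Additional duty on 63.98 from Ulena: +30.7% ad valorem. Applied ad valorem rate = 30.7%.
Duty = $455,544.44 × 30.7% + 3,772 × $2.50 = $149,282.14.
Total = $0.00 + $0.00 + $149,282.14 = $149,282.14.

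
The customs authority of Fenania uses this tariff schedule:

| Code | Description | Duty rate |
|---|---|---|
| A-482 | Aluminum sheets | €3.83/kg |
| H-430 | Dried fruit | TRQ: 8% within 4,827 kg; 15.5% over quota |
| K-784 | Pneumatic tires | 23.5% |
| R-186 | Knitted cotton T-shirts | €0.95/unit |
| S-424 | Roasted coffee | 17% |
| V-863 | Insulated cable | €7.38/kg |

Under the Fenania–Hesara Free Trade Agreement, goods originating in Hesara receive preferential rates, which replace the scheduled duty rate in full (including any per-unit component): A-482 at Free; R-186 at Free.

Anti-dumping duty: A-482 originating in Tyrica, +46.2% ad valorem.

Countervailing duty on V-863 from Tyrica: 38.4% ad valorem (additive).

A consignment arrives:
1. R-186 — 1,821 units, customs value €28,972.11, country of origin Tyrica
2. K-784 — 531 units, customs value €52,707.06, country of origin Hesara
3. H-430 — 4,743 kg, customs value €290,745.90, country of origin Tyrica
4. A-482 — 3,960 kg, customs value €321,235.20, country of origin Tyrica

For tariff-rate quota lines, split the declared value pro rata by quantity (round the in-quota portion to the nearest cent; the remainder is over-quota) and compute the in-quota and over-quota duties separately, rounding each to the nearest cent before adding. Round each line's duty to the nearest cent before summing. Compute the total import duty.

€200,953.24

Line 1 (R-186, Tyrica, 1,821 units, €28,972.11):
Base rate for R-186 is €0.95/unit.
R-186 has an FTA preferential rate, but origin Tyrica is not Hesara; base rate stands.
Duty = 1,821 × €0.95 = €1,729.95.
Line 2 (K-784, Hesara, 531 units, €52,707.06):
Base rate for K-784 is 23.5%.
Origin Hesara is the FTA partner but K-784 is not on the preference list; base rate stands.
Duty = €52,707.06 × 23.5% = €12,386.16.
Line 3 (H-430, Tyrica, 4,743 kg, €290,745.90):
Code H-430 is under a tariff-rate quota (threshold 4,827 kg). Quantity 4,743 kg is within the quota, so the in-quota rate 8% applies to the full value.
Duty = €290,745.90 × 8% = €23,259.67.
Line 4 (A-482, Tyrica, 3,960 kg, €321,235.20):
Base rate for A-482 is €3.83/kg.
A-482 has an FTA preferential rate, but origin Tyrica is not Hesara; base rate stands.
Additional duty on A-482 from Tyrica: +46.2% ad valorem. Applied ad valorem rate = 46.2%.
Duty = €321,235.20 × 46.2% + 3,960 × €3.83 = €163,577.46.
Total = €1,729.95 + €12,386.16 + €23,259.67 + €163,577.46 = €200,953.24.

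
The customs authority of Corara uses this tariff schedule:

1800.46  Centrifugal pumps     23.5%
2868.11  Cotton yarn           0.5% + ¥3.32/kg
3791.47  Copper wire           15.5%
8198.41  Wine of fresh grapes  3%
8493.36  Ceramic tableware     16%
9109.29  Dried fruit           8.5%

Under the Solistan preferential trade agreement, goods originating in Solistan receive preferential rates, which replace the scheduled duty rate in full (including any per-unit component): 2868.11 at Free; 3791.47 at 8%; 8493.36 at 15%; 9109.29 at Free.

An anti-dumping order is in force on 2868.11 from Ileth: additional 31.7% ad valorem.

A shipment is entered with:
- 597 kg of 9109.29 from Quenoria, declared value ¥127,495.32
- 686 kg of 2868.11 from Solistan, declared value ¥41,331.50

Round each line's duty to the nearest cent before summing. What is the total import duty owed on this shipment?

Line 1 (9109.29, Quenoria, 597 kg, ¥127,495.32):
Base rate for 9109.29 is 8.5%.
9109.29 has an FTA preferential rate, but origin Quenoria is not Solistan; base rate stands.
Duty = ¥127,495.32 × 8.5% = ¥10,837.10.
Line 2 (2868.11, Solistan, 686 kg, ¥41,331.50):
Base rate for 2868.11 is 0.5% + ¥3.32/kg.
Origin Solistan qualifies under the Corara–Solistan agreement and 2868.11 is covered: preferential rate Free applies instead.
The additional-duty order on 2868.11 targets Ileth, not Solistan; it does not apply.
Duty = ¥41,331.50 × 0% = ¥0.00.
Total = ¥10,837.10 + ¥0.00 = ¥10,837.10.

¥10,837.10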